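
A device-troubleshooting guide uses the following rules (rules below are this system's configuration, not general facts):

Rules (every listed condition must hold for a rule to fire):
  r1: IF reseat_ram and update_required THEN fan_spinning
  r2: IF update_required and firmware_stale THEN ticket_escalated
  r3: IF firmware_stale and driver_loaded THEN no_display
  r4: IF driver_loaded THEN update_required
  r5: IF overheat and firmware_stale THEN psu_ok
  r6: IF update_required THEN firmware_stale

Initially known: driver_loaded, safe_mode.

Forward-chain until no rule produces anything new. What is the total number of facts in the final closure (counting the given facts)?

6

Round 1 fires r4, giving update_required.
Round 2 fires r6, giving firmware_stale.
Round 3 fires r2, r3, giving ticket_escalated, no_display.
Closure: {driver_loaded, firmware_stale, no_display, safe_mode, ticket_escalated, update_required} — 6 facts.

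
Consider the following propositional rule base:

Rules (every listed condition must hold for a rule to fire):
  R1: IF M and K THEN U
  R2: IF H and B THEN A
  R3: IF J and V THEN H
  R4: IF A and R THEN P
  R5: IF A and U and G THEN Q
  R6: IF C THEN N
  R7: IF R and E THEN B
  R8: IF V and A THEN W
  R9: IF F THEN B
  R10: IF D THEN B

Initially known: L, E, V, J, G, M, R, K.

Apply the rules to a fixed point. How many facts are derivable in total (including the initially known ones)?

[1] R1 [IF M and K THEN U]; R3 [IF J and V THEN H]; R7 [IF R and E THEN B]. ⇒ new: U, H, B.
[2] R2 [IF H and B THEN A]. ⇒ new: A.
[3] R4 [IF A and R THEN P]; R5 [IF A and U and G THEN Q]; R8 [IF V and A THEN W]. ⇒ new: P, Q, W.
Closure: {A, B, E, G, H, J, K, L, M, P, Q, R, U, V, W} — 15 facts.

15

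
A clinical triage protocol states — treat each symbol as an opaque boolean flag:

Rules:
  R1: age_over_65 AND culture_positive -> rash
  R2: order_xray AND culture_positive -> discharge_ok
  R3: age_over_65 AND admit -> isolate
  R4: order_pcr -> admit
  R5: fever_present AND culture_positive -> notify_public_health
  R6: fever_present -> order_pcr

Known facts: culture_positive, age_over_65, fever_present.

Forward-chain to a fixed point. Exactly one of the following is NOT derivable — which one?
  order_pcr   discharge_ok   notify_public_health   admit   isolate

discharge_ok

[1] R1 [age_over_65 AND culture_positive -> rash]; R5 [fever_present AND culture_positive -> notify_public_health]; R6 [fever_present -> order_pcr]. ⇒ new: rash, notify_public_health, order_pcr.
[2] R4 [order_pcr -> admit]. ⇒ new: admit.
[3] R3 [age_over_65 AND admit -> isolate]. ⇒ new: isolate.
Derived: order_pcr (round 1), admit (round 2), isolate (round 3), notify_public_health (round 1). discharge_ok never appears in any round.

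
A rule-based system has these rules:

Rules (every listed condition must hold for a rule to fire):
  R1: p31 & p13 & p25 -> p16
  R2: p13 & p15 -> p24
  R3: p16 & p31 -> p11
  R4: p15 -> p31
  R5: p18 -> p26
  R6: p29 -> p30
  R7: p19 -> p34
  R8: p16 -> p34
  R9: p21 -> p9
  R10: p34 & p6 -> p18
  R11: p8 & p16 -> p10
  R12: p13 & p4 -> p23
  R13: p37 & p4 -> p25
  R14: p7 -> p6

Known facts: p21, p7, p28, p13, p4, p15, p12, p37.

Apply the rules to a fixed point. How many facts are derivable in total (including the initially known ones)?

[1] R2 [p13 & p15 -> p24]; R4 [p15 -> p31]; R9 [p21 -> p9]; R12 [p13 & p4 -> p23]; R13 [p37 & p4 -> p25]; R14 [p7 -> p6]. ⇒ new: p24, p31, p9, p23, p25, p6.
[2] R1 [p31 & p13 & p25 -> p16]. ⇒ new: p16.
[3] R3 [p16 & p31 -> p11]; R8 [p16 -> p34]. ⇒ new: p11, p34.
[4] R10 [p34 & p6 -> p18]. ⇒ new: p18.
[5] R5 [p18 -> p26]. ⇒ new: p26.
Closure: {p11, p12, p13, p15, p16, p18, p21, p23, p24, p25, p26, p28, p31, p34, p37, p4, p6, p7, p9} — 19 facts.

19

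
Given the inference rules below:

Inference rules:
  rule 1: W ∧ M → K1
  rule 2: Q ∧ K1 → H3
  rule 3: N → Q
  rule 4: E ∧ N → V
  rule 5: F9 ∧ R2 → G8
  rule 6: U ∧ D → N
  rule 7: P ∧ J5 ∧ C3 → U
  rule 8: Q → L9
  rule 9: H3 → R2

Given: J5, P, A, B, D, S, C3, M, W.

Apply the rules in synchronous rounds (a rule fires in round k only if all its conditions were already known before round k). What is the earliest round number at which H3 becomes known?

Round 1: rule 1 [W ∧ M → K1]; rule 7 [P ∧ J5 ∧ C3 → U]. New: K1, U.
Round 2: rule 6 [U ∧ D → N]. New: N.
Round 3: rule 3 [N → Q]. New: Q.
Round 4: rule 2 [Q ∧ K1 → H3]; rule 8 [Q → L9]. New: H3, L9.
H3 first appears in round 4.

4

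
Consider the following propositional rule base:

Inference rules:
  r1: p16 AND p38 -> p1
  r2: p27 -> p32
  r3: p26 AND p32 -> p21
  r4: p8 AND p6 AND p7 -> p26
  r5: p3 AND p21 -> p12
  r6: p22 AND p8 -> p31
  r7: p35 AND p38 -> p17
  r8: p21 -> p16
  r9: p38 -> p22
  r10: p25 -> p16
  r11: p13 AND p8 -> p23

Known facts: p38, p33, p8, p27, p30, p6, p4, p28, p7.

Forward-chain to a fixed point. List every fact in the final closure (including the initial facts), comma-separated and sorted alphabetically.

Round 1: r2 [p27 -> p32]; r4 [p8 AND p6 AND p7 -> p26]; r9 [p38 -> p22]. New: p32, p26, p22.
Round 2: r3 [p26 AND p32 -> p21]; r6 [p22 AND p8 -> p31]. New: p21, p31.
Round 3: r8 [p21 -> p16]. New: p16.
Round 4: r1 [p16 AND p38 -> p1]. New: p1.

p1, p16, p21, p22, p26, p27, p28, p30, p31, p32, p33, p38, p4, p6, p7, p8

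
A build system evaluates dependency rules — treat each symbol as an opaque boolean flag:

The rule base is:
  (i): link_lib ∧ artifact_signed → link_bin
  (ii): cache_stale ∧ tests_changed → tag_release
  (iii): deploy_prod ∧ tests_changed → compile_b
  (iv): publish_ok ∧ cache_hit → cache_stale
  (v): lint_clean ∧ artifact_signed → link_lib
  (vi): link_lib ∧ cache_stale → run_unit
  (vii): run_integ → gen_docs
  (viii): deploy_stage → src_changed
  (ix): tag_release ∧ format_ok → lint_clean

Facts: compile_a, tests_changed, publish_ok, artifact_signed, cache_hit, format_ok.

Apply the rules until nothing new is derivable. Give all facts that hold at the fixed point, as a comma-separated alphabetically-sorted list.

Round 1: (iv) [publish_ok ∧ cache_hit → cache_stale]. Adds cache_stale.
Round 2: (ii) [cache_stale ∧ tests_changed → tag_release]. Adds tag_release.
Round 3: (ix) [tag_release ∧ format_ok → lint_clean]. Adds lint_clean.
Round 4: (v) [lint_clean ∧ artifact_signed → link_lib]. Adds link_lib.
Round 5: (i) [link_lib ∧ artifact_signed → link_bin]; (vi) [link_lib ∧ cache_stale → run_unit]. Adds link_bin, run_unit.

artifact_signed, cache_hit, cache_stale, compile_a, format_ok, link_bin, link_lib, lint_clean, publish_ok, run_unit, tag_release, tests_changed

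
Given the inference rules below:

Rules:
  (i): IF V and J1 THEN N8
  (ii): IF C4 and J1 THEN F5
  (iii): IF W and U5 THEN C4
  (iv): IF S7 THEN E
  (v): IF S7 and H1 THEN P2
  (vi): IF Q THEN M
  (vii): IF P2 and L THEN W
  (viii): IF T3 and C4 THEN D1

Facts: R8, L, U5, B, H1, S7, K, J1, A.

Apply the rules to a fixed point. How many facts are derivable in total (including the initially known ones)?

14

Round 1: (iv) [IF S7 THEN E]; (v) [IF S7 and H1 THEN P2]. New: E, P2.
Round 2: (vii) [IF P2 and L THEN W]. New: W.
Round 3: (iii) [IF W and U5 THEN C4]. New: C4.
Round 4: (ii) [IF C4 and J1 THEN F5]. New: F5.
Closure: {A, B, C4, E, F5, H1, J1, K, L, P2, R8, S7, U5, W} — 14 facts.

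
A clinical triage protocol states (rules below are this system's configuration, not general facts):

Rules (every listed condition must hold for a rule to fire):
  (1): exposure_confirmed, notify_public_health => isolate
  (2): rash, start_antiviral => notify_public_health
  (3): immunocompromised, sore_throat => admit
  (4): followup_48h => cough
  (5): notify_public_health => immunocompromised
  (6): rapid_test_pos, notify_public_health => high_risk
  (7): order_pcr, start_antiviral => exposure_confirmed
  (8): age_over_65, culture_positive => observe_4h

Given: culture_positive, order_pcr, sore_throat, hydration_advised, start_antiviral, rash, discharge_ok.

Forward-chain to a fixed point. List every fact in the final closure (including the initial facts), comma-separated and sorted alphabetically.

Round 1: (2) [rash, start_antiviral => notify_public_health]; (7) [order_pcr, start_antiviral => exposure_confirmed]. New: notify_public_health, exposure_confirmed.
Round 2: (1) [exposure_confirmed, notify_public_health => isolate]; (5) [notify_public_health => immunocompromised]. New: isolate, immunocompromised.
Round 3: (3) [immunocompromised, sore_throat => admit]. New: admit.

admit, culture_positive, discharge_ok, exposure_confirmed, hydration_advised, immunocompromised, isolate, notify_public_health, order_pcr, rash, sore_throat, start_antiviral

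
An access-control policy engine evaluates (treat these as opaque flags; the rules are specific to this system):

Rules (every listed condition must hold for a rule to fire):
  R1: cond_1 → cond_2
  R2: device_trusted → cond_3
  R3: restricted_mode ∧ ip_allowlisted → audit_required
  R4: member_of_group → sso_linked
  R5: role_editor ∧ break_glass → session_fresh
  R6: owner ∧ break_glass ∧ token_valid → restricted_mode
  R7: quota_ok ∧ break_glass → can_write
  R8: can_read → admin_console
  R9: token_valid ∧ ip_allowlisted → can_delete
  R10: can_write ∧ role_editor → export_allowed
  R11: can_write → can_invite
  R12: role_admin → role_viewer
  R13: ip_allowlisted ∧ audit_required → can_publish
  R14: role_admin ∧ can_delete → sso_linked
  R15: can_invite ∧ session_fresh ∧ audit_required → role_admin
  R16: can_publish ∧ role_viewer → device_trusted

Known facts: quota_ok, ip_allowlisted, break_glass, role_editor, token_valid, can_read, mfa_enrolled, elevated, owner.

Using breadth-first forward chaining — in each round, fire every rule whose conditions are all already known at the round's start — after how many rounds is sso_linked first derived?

Round 1 fires R5, R6, R7, R8, R9, giving session_fresh, restricted_mode, can_write, admin_console, can_delete.
Round 2 fires R3, R10, R11, giving audit_required, export_allowed, can_invite.
Round 3 fires R13, R15, giving can_publish, role_admin.
Round 4 fires R12, R14, giving role_viewer, sso_linked.
sso_linked first appears in round 4.

4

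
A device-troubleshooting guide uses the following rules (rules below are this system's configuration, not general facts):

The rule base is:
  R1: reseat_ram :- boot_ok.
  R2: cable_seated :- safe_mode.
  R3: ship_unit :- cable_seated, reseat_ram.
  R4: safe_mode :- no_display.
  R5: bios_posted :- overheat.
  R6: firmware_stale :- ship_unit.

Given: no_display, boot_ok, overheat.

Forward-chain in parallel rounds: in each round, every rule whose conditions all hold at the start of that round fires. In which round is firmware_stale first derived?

Round 1: R1 [reseat_ram :- boot_ok.]; R4 [safe_mode :- no_display.]; R5 [bios_posted :- overheat.]. New: reseat_ram, safe_mode, bios_posted.
Round 2: R2 [cable_seated :- safe_mode.]. New: cable_seated.
Round 3: R3 [ship_unit :- cable_seated, reseat_ram.]. New: ship_unit.
Round 4: R6 [firmware_stale :- ship_unit.]. New: firmware_stale.
firmware_stale first appears in round 4.

4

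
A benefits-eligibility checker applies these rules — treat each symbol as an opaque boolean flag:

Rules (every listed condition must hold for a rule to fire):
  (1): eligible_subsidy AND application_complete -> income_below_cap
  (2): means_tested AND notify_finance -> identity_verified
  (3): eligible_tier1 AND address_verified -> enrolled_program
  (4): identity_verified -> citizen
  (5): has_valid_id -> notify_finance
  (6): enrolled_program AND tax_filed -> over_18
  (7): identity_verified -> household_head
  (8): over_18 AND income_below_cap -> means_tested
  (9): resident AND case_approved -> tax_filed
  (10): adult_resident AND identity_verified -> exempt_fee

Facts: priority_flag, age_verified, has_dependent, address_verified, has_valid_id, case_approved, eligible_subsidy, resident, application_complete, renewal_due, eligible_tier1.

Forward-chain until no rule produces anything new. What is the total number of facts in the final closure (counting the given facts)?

20

Round 1 — (1), (3), (5), (9), derive income_below_cap, enrolled_program, notify_finance, tax_filed.
Round 2 — (6), derive over_18.
Round 3 — (8), derive means_tested.
Round 4 — (2), derive identity_verified.
Round 5 — (4), (7), derive citizen, household_head.
Closure: {address_verified, age_verified, application_complete, case_approved, citizen, eligible_subsidy, eligible_tier1, enrolled_program, has_dependent, has_valid_id, household_head, identity_verified, income_below_cap, means_tested, notify_finance, over_18, priority_flag, renewal_due, resident, tax_filed} — 20 facts.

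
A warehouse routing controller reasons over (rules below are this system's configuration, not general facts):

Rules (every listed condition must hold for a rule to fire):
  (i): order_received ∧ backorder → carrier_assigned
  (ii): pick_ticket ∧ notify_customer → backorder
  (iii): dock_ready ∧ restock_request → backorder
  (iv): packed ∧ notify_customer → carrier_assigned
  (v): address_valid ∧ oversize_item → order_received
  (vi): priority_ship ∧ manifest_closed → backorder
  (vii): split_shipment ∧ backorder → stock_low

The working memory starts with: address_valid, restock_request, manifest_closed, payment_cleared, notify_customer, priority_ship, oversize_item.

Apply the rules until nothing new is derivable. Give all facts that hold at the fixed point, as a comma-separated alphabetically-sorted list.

Round 1: (v) [address_valid ∧ oversize_item → order_received]; (vi) [priority_ship ∧ manifest_closed → backorder]. New: order_received, backorder.
Round 2: (i) [order_received ∧ backorder → carrier_assigned]. New: carrier_assigned.

address_valid, backorder, carrier_assigned, manifest_closed, notify_customer, order_received, oversize_item, payment_cleared, priority_ship, restock_request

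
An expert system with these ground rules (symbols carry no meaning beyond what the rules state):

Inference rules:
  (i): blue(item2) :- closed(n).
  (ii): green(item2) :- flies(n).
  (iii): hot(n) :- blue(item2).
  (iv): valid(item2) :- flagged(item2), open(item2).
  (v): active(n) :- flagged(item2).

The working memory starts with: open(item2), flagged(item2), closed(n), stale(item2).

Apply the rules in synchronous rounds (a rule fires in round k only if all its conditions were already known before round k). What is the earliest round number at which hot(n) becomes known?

2

Round 1: (i) [blue(item2) :- closed(n).]; (iv) [valid(item2) :- flagged(item2), open(item2).]; (v) [active(n) :- flagged(item2).]. Adds blue(item2), valid(item2), active(n).
Round 2: (iii) [hot(n) :- blue(item2).]. Adds hot(n).
hot(n) first appears in round 2.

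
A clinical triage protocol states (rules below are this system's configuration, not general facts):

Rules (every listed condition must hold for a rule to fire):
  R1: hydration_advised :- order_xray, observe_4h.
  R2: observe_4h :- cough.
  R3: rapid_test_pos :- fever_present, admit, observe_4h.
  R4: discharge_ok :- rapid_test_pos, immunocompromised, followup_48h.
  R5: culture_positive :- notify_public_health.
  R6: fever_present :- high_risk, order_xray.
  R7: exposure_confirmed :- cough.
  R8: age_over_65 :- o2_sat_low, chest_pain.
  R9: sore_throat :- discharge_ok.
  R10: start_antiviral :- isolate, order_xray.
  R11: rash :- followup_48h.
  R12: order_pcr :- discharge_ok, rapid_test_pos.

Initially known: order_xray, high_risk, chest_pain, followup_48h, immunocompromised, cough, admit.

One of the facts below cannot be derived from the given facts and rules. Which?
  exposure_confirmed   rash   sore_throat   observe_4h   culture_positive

[1] R2 [observe_4h :- cough.]; R6 [fever_present :- high_risk, order_xray.]; R7 [exposure_confirmed :- cough.]; R11 [rash :- followup_48h.]. ⇒ new: observe_4h, fever_present, exposure_confirmed, rash.
[2] R1 [hydration_advised :- order_xray, observe_4h.]; R3 [rapid_test_pos :- fever_present, admit, observe_4h.]. ⇒ new: hydration_advised, rapid_test_pos.
[3] R4 [discharge_ok :- rapid_test_pos, immunocompromised, followup_48h.]. ⇒ new: discharge_ok.
[4] R9 [sore_throat :- discharge_ok.]; R12 [order_pcr :- discharge_ok, rapid_test_pos.]. ⇒ new: sore_throat, order_pcr.
Derived: exposure_confirmed (round 1), sore_throat (round 4), rash (round 1), observe_4h (round 1). culture_positive never appears in any round.

culture_positive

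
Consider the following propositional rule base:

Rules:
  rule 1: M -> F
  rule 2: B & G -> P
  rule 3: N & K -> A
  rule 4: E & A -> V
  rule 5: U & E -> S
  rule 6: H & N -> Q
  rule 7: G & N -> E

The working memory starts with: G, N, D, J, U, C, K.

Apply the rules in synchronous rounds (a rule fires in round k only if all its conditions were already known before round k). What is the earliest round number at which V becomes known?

2

Round 1: rule 3 [N & K -> A]; rule 7 [G & N -> E]. Adds A, E.
Round 2: rule 4 [E & A -> V]; rule 5 [U & E -> S]. Adds V, S.
V first appears in round 2.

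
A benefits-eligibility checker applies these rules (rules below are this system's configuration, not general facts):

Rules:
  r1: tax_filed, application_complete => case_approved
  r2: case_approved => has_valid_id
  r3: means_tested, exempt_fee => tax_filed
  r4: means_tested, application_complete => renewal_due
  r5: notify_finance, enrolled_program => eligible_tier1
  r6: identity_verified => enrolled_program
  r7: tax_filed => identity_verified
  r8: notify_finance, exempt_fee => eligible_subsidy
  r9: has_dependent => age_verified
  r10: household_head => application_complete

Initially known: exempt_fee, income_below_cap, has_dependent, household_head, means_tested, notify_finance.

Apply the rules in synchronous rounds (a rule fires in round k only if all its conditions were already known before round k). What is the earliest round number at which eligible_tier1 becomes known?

Round 1 fires r3, r8, r9, r10, giving tax_filed, eligible_subsidy, age_verified, application_complete.
Round 2 fires r1, r4, r7, giving case_approved, renewal_due, identity_verified.
Round 3 fires r2, r6, giving has_valid_id, enrolled_program.
Round 4 fires r5, giving eligible_tier1.
eligible_tier1 first appears in round 4.

4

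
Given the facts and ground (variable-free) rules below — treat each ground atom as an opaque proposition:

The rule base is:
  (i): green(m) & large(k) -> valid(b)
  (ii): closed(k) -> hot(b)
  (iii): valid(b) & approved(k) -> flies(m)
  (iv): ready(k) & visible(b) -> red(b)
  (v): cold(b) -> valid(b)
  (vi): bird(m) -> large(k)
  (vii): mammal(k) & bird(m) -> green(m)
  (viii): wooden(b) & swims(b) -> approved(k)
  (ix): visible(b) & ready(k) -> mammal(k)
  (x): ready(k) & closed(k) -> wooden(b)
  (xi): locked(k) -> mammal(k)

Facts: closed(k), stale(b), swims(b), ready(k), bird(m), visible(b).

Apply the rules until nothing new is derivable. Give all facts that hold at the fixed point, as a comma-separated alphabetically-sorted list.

Round 1 — (ii), (iv), (vi), (ix), (x), derive hot(b), red(b), large(k), mammal(k), wooden(b).
Round 2 — (vii), (viii), derive green(m), approved(k).
Round 3 — (i), derive valid(b).
Round 4 — (iii), derive flies(m).

approved(k), bird(m), closed(k), flies(m), green(m), hot(b), large(k), mammal(k), ready(k), red(b), stale(b), swims(b), valid(b), visible(b), wooden(b)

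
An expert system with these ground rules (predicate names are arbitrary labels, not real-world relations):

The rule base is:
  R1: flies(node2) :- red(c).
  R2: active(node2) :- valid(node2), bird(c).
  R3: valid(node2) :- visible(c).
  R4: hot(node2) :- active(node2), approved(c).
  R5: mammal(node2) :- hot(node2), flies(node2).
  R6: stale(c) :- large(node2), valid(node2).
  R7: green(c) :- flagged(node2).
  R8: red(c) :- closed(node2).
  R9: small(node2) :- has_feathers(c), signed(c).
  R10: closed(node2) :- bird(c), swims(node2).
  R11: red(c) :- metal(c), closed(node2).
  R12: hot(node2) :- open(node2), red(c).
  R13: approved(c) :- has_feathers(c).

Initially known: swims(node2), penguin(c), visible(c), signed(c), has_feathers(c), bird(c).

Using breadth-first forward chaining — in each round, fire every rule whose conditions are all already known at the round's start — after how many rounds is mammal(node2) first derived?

Round 1 — R3, R9, R10, R13, derive valid(node2), small(node2), closed(node2), approved(c).
Round 2 — R2, R8, derive active(node2), red(c).
Round 3 — R1, R4, derive flies(node2), hot(node2).
Round 4 — R5, derive mammal(node2).
mammal(node2) first appears in round 4.

4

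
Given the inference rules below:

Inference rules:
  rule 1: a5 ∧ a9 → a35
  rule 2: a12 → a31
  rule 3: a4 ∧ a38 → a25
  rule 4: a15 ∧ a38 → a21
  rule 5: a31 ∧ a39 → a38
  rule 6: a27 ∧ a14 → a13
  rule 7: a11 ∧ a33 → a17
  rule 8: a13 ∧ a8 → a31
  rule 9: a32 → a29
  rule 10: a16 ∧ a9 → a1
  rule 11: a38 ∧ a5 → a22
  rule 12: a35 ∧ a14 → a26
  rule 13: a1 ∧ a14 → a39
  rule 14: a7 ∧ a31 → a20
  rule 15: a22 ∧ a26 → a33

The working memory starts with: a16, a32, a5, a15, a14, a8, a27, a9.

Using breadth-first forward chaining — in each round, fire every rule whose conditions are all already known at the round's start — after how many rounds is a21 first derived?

Round 1 fires rule 1, rule 6, rule 9, rule 10, giving a35, a13, a29, a1.
Round 2 fires rule 8, rule 12, rule 13, giving a31, a26, a39.
Round 3 fires rule 5, giving a38.
Round 4 fires rule 4, rule 11, giving a21, a22.
a21 first appears in round 4.

4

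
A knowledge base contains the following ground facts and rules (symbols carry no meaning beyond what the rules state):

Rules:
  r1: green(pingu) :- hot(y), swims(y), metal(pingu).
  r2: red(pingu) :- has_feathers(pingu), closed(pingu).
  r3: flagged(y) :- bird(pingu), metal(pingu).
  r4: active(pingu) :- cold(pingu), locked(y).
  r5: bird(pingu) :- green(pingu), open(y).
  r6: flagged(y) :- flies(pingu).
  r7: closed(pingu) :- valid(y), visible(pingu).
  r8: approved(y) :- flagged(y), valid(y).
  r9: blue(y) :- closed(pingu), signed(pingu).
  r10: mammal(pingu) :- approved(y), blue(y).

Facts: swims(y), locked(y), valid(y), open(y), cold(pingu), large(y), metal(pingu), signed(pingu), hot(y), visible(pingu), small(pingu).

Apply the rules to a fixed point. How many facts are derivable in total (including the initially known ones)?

19

Round 1: r1 [green(pingu) :- hot(y), swims(y), metal(pingu).]; r4 [active(pingu) :- cold(pingu), locked(y).]; r7 [closed(pingu) :- valid(y), visible(pingu).]. Adds green(pingu), active(pingu), closed(pingu).
Round 2: r5 [bird(pingu) :- green(pingu), open(y).]; r9 [blue(y) :- closed(pingu), signed(pingu).]. Adds bird(pingu), blue(y).
Round 3: r3 [flagged(y) :- bird(pingu), metal(pingu).]. Adds flagged(y).
Round 4: r8 [approved(y) :- flagged(y), valid(y).]. Adds approved(y).
Round 5: r10 [mammal(pingu) :- approved(y), blue(y).]. Adds mammal(pingu).
Closure: {active(pingu), approved(y), bird(pingu), blue(y), closed(pingu), cold(pingu), flagged(y), green(pingu), hot(y), large(y), locked(y), mammal(pingu), metal(pingu), open(y), signed(pingu), small(pingu), swims(y), valid(y), visible(pingu)} — 19 facts.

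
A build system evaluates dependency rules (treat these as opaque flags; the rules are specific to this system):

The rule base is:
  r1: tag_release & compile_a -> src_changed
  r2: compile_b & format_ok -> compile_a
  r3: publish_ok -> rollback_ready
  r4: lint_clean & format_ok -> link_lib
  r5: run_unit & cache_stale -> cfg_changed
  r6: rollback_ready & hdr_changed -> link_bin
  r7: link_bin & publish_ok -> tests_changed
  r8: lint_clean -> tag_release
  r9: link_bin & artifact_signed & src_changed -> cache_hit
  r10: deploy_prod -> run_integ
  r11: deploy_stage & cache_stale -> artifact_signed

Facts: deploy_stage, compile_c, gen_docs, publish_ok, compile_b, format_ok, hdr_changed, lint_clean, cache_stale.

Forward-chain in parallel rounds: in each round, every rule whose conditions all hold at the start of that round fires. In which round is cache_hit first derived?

3

Round 1 fires r2, r3, r4, r8, r11, giving compile_a, rollback_ready, link_lib, tag_release, artifact_signed.
Round 2 fires r1, r6, giving src_changed, link_bin.
Round 3 fires r7, r9, giving tests_changed, cache_hit.
cache_hit first appears in round 3.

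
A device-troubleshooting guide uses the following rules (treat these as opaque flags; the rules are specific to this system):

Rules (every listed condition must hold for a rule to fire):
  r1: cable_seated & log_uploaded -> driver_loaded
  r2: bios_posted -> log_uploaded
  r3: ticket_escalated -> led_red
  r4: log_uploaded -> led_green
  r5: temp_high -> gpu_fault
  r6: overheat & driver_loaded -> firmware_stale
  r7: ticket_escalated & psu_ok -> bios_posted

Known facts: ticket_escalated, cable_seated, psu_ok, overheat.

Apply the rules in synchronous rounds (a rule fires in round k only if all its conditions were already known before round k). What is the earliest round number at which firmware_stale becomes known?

4

Round 1 fires r3, r7, giving led_red, bios_posted.
Round 2 fires r2, giving log_uploaded.
Round 3 fires r1, r4, giving driver_loaded, led_green.
Round 4 fires r6, giving firmware_stale.
firmware_stale first appears in round 4.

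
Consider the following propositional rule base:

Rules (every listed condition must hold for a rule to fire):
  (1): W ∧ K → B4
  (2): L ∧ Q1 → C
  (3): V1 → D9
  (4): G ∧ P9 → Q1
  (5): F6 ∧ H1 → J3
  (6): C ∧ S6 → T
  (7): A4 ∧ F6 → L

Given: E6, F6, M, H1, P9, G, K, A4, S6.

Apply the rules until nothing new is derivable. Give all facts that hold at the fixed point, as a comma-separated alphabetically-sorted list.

A4, C, E6, F6, G, H1, J3, K, L, M, P9, Q1, S6, T

Round 1: (4) [G ∧ P9 → Q1]; (5) [F6 ∧ H1 → J3]; (7) [A4 ∧ F6 → L]. New: Q1, J3, L.
Round 2: (2) [L ∧ Q1 → C]. New: C.
Round 3: (6) [C ∧ S6 → T]. New: T.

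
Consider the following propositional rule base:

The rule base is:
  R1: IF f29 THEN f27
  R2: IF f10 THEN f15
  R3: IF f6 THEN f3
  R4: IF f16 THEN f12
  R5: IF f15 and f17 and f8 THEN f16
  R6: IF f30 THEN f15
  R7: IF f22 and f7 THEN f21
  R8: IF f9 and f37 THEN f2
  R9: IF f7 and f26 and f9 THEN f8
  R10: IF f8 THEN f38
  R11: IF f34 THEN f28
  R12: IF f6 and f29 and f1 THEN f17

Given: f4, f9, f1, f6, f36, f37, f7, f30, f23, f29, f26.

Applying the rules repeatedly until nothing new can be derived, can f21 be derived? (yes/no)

Round 1 fires R1, R3, R6, R8, R9, R12, giving f27, f3, f15, f2, f8, f17.
Round 2 fires R5, R10, giving f16, f38.
Round 3 fires R4, giving f12.
Fixed point reached. f21 is concluded only by R7; R7 needs f22 (never derived).

no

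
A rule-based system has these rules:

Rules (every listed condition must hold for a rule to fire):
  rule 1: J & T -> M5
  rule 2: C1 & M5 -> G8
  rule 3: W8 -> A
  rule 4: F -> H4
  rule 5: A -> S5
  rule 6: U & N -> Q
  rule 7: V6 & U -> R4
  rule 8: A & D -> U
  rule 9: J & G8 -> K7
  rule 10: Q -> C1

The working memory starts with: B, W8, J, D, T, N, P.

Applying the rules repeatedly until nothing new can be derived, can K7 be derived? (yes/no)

yes

Round 1 — rule 1, rule 3, derive M5, A.
Round 2 — rule 5, rule 8, derive S5, U.
Round 3 — rule 6, derive Q.
Round 4 — rule 10, derive C1.
Round 5 — rule 2, derive G8.
Round 6 — rule 9, derive K7.
K7 appears in round 6, so it is derivable.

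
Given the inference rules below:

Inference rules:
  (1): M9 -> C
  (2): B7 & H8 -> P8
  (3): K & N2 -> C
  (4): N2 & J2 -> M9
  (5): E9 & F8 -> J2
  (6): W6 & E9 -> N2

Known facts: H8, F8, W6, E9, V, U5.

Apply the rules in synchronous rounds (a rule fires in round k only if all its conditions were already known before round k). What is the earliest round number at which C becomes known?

Round 1: (5) [E9 & F8 -> J2]; (6) [W6 & E9 -> N2]. Adds J2, N2.
Round 2: (4) [N2 & J2 -> M9]. Adds M9.
Round 3: (1) [M9 -> C]. Adds C.
C first appears in round 3.

3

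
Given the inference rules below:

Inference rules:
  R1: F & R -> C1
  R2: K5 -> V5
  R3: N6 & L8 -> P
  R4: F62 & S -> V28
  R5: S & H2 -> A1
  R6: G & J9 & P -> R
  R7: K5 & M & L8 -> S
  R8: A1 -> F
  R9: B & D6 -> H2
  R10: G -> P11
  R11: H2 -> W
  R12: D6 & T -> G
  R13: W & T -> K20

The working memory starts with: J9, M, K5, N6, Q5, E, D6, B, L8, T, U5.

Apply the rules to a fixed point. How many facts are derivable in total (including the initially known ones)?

[1] R2 [K5 -> V5]; R3 [N6 & L8 -> P]; R7 [K5 & M & L8 -> S]; R9 [B & D6 -> H2]; R12 [D6 & T -> G]. ⇒ new: V5, P, S, H2, G.
[2] R5 [S & H2 -> A1]; R6 [G & J9 & P -> R]; R10 [G -> P11]; R11 [H2 -> W]. ⇒ new: A1, R, P11, W.
[3] R8 [A1 -> F]; R13 [W & T -> K20]. ⇒ new: F, K20.
[4] R1 [F & R -> C1]. ⇒ new: C1.
Closure: {A1, B, C1, D6, E, F, G, H2, J9, K20, K5, L8, M, N6, P, P11, Q5, R, S, T, U5, V5, W} — 23 facts.

23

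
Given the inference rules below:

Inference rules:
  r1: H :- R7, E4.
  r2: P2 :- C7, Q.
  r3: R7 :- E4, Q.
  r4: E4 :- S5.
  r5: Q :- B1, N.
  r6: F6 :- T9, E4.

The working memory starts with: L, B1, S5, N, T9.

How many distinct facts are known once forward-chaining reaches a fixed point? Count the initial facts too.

10

Round 1: r4 [E4 :- S5.]; r5 [Q :- B1, N.]. Adds E4, Q.
Round 2: r3 [R7 :- E4, Q.]; r6 [F6 :- T9, E4.]. Adds R7, F6.
Round 3: r1 [H :- R7, E4.]. Adds H.
Closure: {B1, E4, F6, H, L, N, Q, R7, S5, T9} — 10 facts.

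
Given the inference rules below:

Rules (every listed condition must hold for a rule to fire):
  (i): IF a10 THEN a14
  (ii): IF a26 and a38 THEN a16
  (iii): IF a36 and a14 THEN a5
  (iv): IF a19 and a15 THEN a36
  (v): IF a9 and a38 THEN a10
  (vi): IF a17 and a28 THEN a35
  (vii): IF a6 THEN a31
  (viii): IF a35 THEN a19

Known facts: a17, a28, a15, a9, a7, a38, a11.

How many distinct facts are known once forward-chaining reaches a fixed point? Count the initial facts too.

Round 1 — (v), (vi), derive a10, a35.
Round 2 — (i), (viii), derive a14, a19.
Round 3 — (iv), derive a36.
Round 4 — (iii), derive a5.
Closure: {a10, a11, a14, a15, a17, a19, a28, a35, a36, a38, a5, a7, a9} — 13 facts.

13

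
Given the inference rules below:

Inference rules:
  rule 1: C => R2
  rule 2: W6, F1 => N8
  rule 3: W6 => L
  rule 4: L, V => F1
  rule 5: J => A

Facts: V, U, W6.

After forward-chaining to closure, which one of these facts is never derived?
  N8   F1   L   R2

R2

[1] rule 3 [W6 => L]. ⇒ new: L.
[2] rule 4 [L, V => F1]. ⇒ new: F1.
[3] rule 2 [W6, F1 => N8]. ⇒ new: N8.
Derived: N8 (round 3), L (round 1), F1 (round 2). R2 never appears in any round.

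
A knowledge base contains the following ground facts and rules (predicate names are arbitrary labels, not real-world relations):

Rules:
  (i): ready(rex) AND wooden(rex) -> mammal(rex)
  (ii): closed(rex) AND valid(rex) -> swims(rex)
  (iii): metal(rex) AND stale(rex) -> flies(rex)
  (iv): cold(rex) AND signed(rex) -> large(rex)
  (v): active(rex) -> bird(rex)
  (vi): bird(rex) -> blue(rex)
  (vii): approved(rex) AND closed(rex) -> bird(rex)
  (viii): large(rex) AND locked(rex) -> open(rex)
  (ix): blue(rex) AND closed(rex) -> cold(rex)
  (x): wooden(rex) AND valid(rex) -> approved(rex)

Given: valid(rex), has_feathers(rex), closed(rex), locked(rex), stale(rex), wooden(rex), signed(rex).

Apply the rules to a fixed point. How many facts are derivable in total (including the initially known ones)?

Round 1 — (ii), (x), derive swims(rex), approved(rex).
Round 2 — (vii), derive bird(rex).
Round 3 — (vi), derive blue(rex).
Round 4 — (ix), derive cold(rex).
Round 5 — (iv), derive large(rex).
Round 6 — (viii), derive open(rex).
Closure: {approved(rex), bird(rex), blue(rex), closed(rex), cold(rex), has_feathers(rex), large(rex), locked(rex), open(rex), signed(rex), stale(rex), swims(rex), valid(rex), wooden(rex)} — 14 facts.

14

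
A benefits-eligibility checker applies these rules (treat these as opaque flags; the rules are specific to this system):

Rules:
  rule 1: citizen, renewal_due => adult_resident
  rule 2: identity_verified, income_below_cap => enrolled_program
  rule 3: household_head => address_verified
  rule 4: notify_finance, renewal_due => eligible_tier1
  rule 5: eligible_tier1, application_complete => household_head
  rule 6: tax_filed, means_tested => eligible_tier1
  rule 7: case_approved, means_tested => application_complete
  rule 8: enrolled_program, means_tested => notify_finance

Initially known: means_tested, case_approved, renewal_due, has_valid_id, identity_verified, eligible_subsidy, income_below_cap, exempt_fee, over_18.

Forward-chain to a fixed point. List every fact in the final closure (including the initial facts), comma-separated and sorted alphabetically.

address_verified, application_complete, case_approved, eligible_subsidy, eligible_tier1, enrolled_program, exempt_fee, has_valid_id, household_head, identity_verified, income_below_cap, means_tested, notify_finance, over_18, renewal_due

Round 1: rule 2 [identity_verified, income_below_cap => enrolled_program]; rule 7 [case_approved, means_tested => application_complete]. Adds enrolled_program, application_complete.
Round 2: rule 8 [enrolled_program, means_tested => notify_finance]. Adds notify_finance.
Round 3: rule 4 [notify_finance, renewal_due => eligible_tier1]. Adds eligible_tier1.
Round 4: rule 5 [eligible_tier1, application_complete => household_head]. Adds household_head.
Round 5: rule 3 [household_head => address_verified]. Adds address_verified.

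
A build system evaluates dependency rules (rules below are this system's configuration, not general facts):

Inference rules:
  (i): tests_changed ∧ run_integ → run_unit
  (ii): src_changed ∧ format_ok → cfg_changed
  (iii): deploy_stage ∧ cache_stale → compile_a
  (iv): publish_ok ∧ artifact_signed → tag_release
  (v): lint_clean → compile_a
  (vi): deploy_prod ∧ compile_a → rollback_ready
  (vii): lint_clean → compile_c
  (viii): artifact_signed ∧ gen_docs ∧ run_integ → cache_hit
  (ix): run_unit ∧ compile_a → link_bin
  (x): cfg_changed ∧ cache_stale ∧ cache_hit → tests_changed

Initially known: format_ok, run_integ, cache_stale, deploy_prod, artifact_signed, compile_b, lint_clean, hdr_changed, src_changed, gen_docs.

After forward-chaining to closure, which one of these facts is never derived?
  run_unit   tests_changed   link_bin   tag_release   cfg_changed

Round 1: (ii) [src_changed ∧ format_ok → cfg_changed]; (v) [lint_clean → compile_a]; (vii) [lint_clean → compile_c]; (viii) [artifact_signed ∧ gen_docs ∧ run_integ → cache_hit]. Adds cfg_changed, compile_a, compile_c, cache_hit.
Round 2: (vi) [deploy_prod ∧ compile_a → rollback_ready]; (x) [cfg_changed ∧ cache_stale ∧ cache_hit → tests_changed]. Adds rollback_ready, tests_changed.
Round 3: (i) [tests_changed ∧ run_integ → run_unit]. Adds run_unit.
Round 4: (ix) [run_unit ∧ compile_a → link_bin]. Adds link_bin.
Derived: cfg_changed (round 1), link_bin (round 4), run_unit (round 3), tests_changed (round 2). tag_release never appears in any round.

tag_release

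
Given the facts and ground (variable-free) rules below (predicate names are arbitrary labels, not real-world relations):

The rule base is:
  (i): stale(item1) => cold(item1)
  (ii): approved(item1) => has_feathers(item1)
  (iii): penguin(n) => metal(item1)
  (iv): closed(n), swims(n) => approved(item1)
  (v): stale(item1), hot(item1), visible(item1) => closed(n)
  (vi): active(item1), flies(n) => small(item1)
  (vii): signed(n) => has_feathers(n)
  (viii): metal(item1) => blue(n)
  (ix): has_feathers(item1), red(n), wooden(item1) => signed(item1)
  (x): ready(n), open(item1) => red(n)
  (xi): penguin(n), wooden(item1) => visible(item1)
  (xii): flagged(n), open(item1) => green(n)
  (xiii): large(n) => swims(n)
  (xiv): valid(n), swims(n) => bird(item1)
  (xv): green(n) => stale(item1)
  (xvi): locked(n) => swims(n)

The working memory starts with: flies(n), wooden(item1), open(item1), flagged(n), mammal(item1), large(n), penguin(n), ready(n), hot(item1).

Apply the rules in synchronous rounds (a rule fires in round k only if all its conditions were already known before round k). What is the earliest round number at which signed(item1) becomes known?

6

[1] (iii) [penguin(n) => metal(item1)]; (x) [ready(n), open(item1) => red(n)]; (xi) [penguin(n), wooden(item1) => visible(item1)]; (xii) [flagged(n), open(item1) => green(n)]; (xiii) [large(n) => swims(n)]. ⇒ new: metal(item1), red(n), visible(item1), green(n), swims(n).
[2] (viii) [metal(item1) => blue(n)]; (xv) [green(n) => stale(item1)]. ⇒ new: blue(n), stale(item1).
[3] (i) [stale(item1) => cold(item1)]; (v) [stale(item1), hot(item1), visible(item1) => closed(n)]. ⇒ new: cold(item1), closed(n).
[4] (iv) [closed(n), swims(n) => approved(item1)]. ⇒ new: approved(item1).
[5] (ii) [approved(item1) => has_feathers(item1)]. ⇒ new: has_feathers(item1).
[6] (ix) [has_feathers(item1), red(n), wooden(item1) => signed(item1)]. ⇒ new: signed(item1).
signed(item1) first appears in round 6.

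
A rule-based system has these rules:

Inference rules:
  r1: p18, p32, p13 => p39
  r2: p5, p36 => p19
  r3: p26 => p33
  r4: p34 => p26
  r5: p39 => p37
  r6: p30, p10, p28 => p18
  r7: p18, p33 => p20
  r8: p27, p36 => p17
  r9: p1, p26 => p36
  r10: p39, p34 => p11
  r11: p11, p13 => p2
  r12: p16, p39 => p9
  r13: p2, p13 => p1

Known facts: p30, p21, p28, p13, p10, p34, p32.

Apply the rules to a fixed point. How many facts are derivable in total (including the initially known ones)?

Round 1 fires r4, r6, giving p26, p18.
Round 2 fires r1, r3, giving p39, p33.
Round 3 fires r5, r7, r10, giving p37, p20, p11.
Round 4 fires r11, giving p2.
Round 5 fires r13, giving p1.
Round 6 fires r9, giving p36.
Closure: {p1, p10, p11, p13, p18, p2, p20, p21, p26, p28, p30, p32, p33, p34, p36, p37, p39} — 17 facts.

17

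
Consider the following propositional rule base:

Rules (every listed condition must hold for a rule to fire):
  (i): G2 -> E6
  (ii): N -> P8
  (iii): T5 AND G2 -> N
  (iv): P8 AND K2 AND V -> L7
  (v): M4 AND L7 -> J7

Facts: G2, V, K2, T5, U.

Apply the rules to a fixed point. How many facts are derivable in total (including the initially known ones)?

9

Round 1 — (i), (iii), derive E6, N.
Round 2 — (ii), derive P8.
Round 3 — (iv), derive L7.
Closure: {E6, G2, K2, L7, N, P8, T5, U, V} — 9 facts.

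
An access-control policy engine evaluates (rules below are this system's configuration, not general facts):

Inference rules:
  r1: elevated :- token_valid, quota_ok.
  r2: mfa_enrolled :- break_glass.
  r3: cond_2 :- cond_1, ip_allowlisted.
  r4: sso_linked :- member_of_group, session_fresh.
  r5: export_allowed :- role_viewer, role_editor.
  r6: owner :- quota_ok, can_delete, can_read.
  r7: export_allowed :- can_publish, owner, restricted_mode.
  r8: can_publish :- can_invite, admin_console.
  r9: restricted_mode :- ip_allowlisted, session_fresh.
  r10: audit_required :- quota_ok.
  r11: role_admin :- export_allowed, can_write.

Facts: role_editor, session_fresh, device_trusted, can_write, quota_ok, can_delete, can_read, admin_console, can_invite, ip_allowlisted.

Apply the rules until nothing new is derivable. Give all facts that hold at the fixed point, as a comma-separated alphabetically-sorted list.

admin_console, audit_required, can_delete, can_invite, can_publish, can_read, can_write, device_trusted, export_allowed, ip_allowlisted, owner, quota_ok, restricted_mode, role_admin, role_editor, session_fresh

Round 1: r6 [owner :- quota_ok, can_delete, can_read.]; r8 [can_publish :- can_invite, admin_console.]; r9 [restricted_mode :- ip_allowlisted, session_fresh.]; r10 [audit_required :- quota_ok.]. Adds owner, can_publish, restricted_mode, audit_required.
Round 2: r7 [export_allowed :- can_publish, owner, restricted_mode.]. Adds export_allowed.
Round 3: r11 [role_admin :- export_allowed, can_write.]. Adds role_admin.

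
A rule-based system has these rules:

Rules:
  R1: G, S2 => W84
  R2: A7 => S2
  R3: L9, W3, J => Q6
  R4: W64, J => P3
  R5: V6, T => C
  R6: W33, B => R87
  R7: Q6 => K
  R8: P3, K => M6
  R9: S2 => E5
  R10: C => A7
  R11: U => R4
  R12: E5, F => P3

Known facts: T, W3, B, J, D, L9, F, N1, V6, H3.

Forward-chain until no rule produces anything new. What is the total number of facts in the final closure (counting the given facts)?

Round 1: R3 [L9, W3, J => Q6]; R5 [V6, T => C]. New: Q6, C.
Round 2: R7 [Q6 => K]; R10 [C => A7]. New: K, A7.
Round 3: R2 [A7 => S2]. New: S2.
Round 4: R9 [S2 => E5]. New: E5.
Round 5: R12 [E5, F => P3]. New: P3.
Round 6: R8 [P3, K => M6]. New: M6.
Closure: {A7, B, C, D, E5, F, H3, J, K, L9, M6, N1, P3, Q6, S2, T, V6, W3} — 18 facts.

18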